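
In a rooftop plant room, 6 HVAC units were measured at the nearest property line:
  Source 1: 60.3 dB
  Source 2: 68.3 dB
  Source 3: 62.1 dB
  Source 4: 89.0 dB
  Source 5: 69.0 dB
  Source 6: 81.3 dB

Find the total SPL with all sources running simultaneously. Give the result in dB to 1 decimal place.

89.8 dB

Converting to relative power and adding: 10^(60.3/10) + 10^(68.3/10) + 10^(62.1/10) + 10^(89.0/10) + 10^(69.0/10) + 10^(81.3/10) = 9.466e+08.
Back to dB: 10·log₁₀ Σ = 89.8 dB.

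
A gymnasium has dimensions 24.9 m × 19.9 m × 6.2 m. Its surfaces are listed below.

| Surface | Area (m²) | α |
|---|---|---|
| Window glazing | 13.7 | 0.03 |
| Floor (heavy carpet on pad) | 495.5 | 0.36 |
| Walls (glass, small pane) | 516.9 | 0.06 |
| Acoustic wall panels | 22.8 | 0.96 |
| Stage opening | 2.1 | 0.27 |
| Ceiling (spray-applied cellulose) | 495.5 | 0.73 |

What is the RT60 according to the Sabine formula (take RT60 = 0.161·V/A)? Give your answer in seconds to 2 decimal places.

0.83 s

Total absorption A = 13.7×0.03 + 495.5×0.36 + 516.9×0.06 + 22.8×0.96 + 2.1×0.27 + 495.5×0.73
  = 0.411 + 178.380 + 31.014 + 21.888 + 0.567 + 361.715 = 593.975 m² sabins.
Room volume: 3072.162 m³.
RT60 = 0.161 · V / A = 0.161 × 3072.162 / 593.975 = 0.83 s.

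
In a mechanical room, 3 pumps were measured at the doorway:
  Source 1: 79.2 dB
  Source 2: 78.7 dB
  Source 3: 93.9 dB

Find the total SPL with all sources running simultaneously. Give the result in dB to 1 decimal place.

94.2 dB

Sum in the linear (power) domain: Σ 10^(Lᵢ/10) = 10^(79.2/10) + 10^(78.7/10) + 10^(93.9/10) = 2.612e+09.
L_total = 10·log₁₀(2.612e+09) = 94.2 dB.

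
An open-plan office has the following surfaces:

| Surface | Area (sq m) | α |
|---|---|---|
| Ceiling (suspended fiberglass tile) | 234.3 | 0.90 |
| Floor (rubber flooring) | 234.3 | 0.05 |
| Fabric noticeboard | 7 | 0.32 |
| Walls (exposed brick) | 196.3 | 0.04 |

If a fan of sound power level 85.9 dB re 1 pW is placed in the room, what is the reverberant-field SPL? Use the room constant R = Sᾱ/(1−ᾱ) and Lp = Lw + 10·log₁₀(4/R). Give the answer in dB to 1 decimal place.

Σ(Sᵢαᵢ) = 234.3×0.90 + 234.3×0.05 + 7×0.32 + 196.3×0.04 = 232.677; total area S = 671.9 sq m.
ᾱ = 0.3463, so room constant R = A/(1−ᾱ) = 355.939 sq m.
Lp = 85.9 + 10·log₁₀(4/355.939) = 85.9 + (-19.49) = 66.4 dB.

66.4 dB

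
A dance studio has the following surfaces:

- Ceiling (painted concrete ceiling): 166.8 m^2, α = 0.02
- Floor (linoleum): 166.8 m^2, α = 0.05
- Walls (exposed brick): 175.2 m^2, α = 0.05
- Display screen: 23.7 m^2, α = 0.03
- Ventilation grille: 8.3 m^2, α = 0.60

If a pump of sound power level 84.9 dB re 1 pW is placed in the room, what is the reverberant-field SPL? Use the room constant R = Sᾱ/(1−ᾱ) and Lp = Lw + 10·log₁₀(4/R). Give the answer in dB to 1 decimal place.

A = 26.127 sabins; S = 540.8 m^2.
ᾱ = 26.127/540.8 = 0.0483; R = Sᾱ/(1−ᾱ) = 26.127/(1−0.0483) = 27.453 m^2.
Lp = 84.9 + 10·log₁₀(4/27.453) = 84.9 + (-8.37) = 76.5 dB.

76.5 dB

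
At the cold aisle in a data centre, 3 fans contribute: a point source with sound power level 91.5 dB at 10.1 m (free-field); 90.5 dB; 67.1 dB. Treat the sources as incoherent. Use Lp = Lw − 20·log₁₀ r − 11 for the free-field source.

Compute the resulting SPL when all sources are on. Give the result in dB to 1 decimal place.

Source at 10.1 m: Lp = 91.5 − 20·log₁₀(10.1) − 11 = 60.4 dB.
Sum in the linear (power) domain: Σ 10^(Lᵢ/10) = 10^(60.4/10) + 10^(90.5/10) + 10^(67.1/10) = 1.128e+09.
Combined level = 10 log₁₀(1.128e+09) = 90.5 dB.

90.5 dB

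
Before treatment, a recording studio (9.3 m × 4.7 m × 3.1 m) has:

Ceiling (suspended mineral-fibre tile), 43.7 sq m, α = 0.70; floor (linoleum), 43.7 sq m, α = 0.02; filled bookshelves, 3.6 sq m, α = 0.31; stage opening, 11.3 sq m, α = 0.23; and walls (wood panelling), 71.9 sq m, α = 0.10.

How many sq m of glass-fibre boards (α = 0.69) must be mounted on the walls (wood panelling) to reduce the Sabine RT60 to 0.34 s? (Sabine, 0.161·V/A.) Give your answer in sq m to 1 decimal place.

Total absorption A₁ = 43.7×0.70 + 43.7×0.02 + 3.6×0.31 + 11.3×0.23 + 71.9×0.10
  = 30.590 + 0.874 + 1.116 + 2.599 + 7.190 = 42.369 sq m sabins.
Required A₂ = 0.161·135.501/0.34 = 64.164 sabins.
Absorption to add: 64.164 − 42.369 = 21.795 sabins.
Net gain per sq m: Δα = 0.69 − 0.10 = 0.59.
Area = ΔA/Δα = 21.795/0.59 = 36.9 sq m.

36.9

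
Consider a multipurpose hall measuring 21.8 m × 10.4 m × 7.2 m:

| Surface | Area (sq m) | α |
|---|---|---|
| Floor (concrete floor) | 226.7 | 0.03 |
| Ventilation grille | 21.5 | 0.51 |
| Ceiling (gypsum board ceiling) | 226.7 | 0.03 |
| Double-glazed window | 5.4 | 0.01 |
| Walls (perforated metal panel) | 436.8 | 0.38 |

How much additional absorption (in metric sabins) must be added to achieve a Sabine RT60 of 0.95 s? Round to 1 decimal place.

86.0 sabins

Total absorption A₁ = 226.7·0.03 + 21.5·0.51 + 226.7·0.03 + 5.4·0.01 + 436.8·0.38
  = 6.801 + 10.965 + 6.801 + 0.054 + 165.984 = 190.605 sq m sabins.
Target A₂ = 0.161·1632.384/0.95 = 276.646 sabins (V = 1632.384 m³).
Additional absorption ΔA = 276.646 − 190.605 = 86.0 sabins.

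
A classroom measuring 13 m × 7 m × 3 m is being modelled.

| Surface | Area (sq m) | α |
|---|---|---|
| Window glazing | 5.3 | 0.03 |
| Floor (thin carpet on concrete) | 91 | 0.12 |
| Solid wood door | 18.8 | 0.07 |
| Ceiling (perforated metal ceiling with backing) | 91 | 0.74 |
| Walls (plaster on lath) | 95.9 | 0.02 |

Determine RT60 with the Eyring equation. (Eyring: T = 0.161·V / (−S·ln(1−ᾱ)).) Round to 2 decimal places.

Total surface area S = 5.3 + 91 + 18.8 + 91 + 95.9 = 302.0 sq m.
Σ(Sᵢαᵢ) = 5.3·0.03 + 91·0.12 + 18.8·0.07 + 91·0.74 + 95.9·0.02 = 81.653.
Mean coefficient ᾱ = A/S = 0.2704.
−S·ln(1−ᾱ) = −302.0 × ln(1 − 0.2704) = 95.208.
V = 13 × 7 × 3 = 273 m³.
RT60 = 0.161 × 273 / 95.208 = 0.46 s.

0.46 s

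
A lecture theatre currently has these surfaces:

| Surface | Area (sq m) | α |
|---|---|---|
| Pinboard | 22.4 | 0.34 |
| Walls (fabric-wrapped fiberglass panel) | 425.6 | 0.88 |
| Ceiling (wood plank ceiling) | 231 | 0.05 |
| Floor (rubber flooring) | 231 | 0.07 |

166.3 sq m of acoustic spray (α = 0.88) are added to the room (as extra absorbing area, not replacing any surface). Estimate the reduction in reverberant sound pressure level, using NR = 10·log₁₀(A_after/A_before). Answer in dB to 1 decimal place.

1.3 dB

A_before = Σ Sᵢαᵢ = 22.4×0.34 + 425.6×0.88 + 231×0.05 + 231×0.07 = 409.864 sabins.
Added absorption = 166.3 × 0.88 = 146.344 sabins.
A_after = 409.864 + 146.344 = 556.208 sabins.
NR = 10·log₁₀(556.208/409.864) = 1.3 dB.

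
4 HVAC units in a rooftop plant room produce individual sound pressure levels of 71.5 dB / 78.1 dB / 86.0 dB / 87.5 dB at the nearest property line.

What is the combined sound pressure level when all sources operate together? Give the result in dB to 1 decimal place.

Sum in the linear (power) domain: Σ 10^(Lᵢ/10) = 10^(71.5/10) + 10^(78.1/10) + 10^(86.0/10) + 10^(87.5/10) = 1.039e+09.
L_total = 10·log₁₀(1.039e+09) = 90.2 dB.

90.2 dB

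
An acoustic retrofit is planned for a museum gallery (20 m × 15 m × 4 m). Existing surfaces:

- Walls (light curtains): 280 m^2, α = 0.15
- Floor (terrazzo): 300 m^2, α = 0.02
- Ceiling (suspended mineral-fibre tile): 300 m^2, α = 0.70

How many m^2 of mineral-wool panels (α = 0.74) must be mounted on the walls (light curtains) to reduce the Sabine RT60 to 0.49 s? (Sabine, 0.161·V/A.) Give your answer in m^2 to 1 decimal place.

231.0

Total absorption A₁ = 280*0.15 + 300*0.02 + 300*0.70
  = 42.000 + 6.000 + 210.000 = 258.000 m^2 sabins.
Required A₂ = 0.161·1200/0.49 = 394.286 sabins.
Absorption to add: 394.286 − 258.000 = 136.286 sabins.
Each m^2 of panel replacing the walls (light curtains) adds (0.74 − 0.15) = 0.59 sabins.
Panel area = 136.286 / 0.59 = 231.0 m^2.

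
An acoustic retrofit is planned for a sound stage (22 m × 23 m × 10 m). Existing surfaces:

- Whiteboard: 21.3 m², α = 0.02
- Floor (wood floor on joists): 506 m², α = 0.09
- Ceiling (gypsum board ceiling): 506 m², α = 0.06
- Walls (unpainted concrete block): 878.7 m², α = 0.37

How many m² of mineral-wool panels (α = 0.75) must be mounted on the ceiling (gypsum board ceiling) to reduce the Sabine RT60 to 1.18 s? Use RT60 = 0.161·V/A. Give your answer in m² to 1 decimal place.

A₁ = Σ Sᵢαᵢ = 21.3×0.02 + 506×0.09 + 506×0.06 + 878.7×0.37 = 401.445 sabins.
V = 5060 m³. Target absorption A₂ = 0.161 × 5060 / 1.18 = 690.390 sabins.
ΔA needed = 690.390 − 401.445 = 288.945 sabins.
Net gain per m²: Δα = 0.75 − 0.06 = 0.69.
Panel area = 288.945 / 0.69 = 418.8 m².

418.8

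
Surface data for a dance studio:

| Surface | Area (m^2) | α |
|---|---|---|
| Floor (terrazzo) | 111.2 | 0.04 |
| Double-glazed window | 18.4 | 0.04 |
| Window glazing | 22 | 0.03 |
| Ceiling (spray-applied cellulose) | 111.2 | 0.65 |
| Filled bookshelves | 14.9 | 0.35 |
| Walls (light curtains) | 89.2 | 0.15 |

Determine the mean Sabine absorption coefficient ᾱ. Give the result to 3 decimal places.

0.264

Total surface area S = 366.9 m^2.
Weighted sum Σ Sα = 96.719.
ᾱ = 96.719 / 366.9 = 0.264.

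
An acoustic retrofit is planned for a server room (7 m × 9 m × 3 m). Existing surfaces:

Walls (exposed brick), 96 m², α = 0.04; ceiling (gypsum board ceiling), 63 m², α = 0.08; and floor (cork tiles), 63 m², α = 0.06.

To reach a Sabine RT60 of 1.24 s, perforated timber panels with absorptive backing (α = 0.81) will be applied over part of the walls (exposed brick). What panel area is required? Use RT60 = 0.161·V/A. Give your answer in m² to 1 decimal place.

15.4

Summing Sᵢαᵢ: 3.840 + 5.040 + 3.780 → A₁ = 12.660 sabins.
Required A₂ = 0.161·189/1.24 = 24.540 sabins.
Absorption to add: 24.540 − 12.660 = 11.880 sabins.
Each m² of panel replacing the walls (exposed brick) adds (0.81 − 0.04) = 0.77 sabins.
Panel area = 11.880 / 0.77 = 15.4 m².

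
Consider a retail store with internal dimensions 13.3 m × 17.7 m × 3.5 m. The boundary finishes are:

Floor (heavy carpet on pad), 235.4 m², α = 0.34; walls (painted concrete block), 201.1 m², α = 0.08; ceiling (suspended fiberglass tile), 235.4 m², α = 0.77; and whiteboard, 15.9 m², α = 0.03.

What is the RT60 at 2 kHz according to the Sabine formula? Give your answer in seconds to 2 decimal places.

0.48 sec

Equivalent absorption area: A = 235.4·0.34 + 201.1·0.08 + 235.4·0.77 + 15.9·0.03 = 277.859 m².
V = 13.3·17.7·3.5 = 823.935 m³.
Sabine: RT60 = 0.161 × 823.935 / 277.859 = 0.48 s.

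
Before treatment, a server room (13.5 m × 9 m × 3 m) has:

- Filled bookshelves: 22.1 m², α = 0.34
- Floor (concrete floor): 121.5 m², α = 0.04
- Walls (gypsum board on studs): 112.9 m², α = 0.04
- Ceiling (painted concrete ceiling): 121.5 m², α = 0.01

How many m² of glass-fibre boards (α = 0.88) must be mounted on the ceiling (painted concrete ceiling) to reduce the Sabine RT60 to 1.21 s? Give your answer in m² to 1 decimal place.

A₁ = Σ Sᵢαᵢ = 22.1×0.34 + 121.5×0.04 + 112.9×0.04 + 121.5×0.01 = 18.105 sabins.
Required A₂ = 0.161·364.5/1.21 = 48.500 sabins.
Absorption to add: 48.500 − 18.105 = 30.395 sabins.
Net gain per m²: Δα = 0.88 − 0.01 = 0.87.
Panel area = 30.395 / 0.87 = 34.9 m².

34.9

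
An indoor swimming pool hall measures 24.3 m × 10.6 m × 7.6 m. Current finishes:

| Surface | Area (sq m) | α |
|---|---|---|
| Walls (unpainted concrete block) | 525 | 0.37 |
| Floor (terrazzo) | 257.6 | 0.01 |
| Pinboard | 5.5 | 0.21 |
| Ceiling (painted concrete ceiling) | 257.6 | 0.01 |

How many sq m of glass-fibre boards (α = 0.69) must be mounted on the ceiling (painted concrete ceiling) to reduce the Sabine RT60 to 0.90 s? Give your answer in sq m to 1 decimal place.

Summing Sᵢαᵢ: 194.250 + 2.576 + 1.155 + 2.576 → A₁ = 200.557 sabins.
Required A₂ = 0.161·1957.608/0.90 = 350.194 sabins.
Absorption to add: 350.194 − 200.557 = 149.637 sabins.
Each sq m of panel replacing the ceiling (painted concrete ceiling) adds (0.69 − 0.01) = 0.68 sabins.
Panel area = 149.637 / 0.68 = 220.1 sq m.

220.1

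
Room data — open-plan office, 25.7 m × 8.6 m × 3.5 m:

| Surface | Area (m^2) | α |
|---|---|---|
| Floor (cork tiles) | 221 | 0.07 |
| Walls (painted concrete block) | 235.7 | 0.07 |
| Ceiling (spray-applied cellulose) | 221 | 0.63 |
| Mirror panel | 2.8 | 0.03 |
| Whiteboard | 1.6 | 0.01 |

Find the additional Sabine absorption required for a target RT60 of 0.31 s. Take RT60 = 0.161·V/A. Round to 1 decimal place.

Total absorption A₁ = 221×0.07 + 235.7×0.07 + 221×0.63 + 2.8×0.03 + 1.6×0.01
  = 15.470 + 16.499 + 139.230 + 0.084 + 0.016 = 171.299 m^2 sabins.
For T = 0.31 s, need A₂ = 0.161·V/T = 0.161·773.57/0.31 = 401.757 sabins.
Additional absorption ΔA = 401.757 − 171.299 = 230.5 sabins.

230.5 sabins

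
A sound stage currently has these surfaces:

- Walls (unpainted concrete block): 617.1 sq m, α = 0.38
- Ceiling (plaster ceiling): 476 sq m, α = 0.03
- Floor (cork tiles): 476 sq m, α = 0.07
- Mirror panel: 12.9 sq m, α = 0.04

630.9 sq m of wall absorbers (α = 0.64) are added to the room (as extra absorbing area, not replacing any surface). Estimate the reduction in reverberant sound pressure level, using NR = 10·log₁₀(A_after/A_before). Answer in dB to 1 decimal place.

3.9 dB

Summing Sᵢαᵢ: 234.498 + 14.280 + 33.320 + 0.516 → A_before = 282.614 sabins.
Treatment contributes 630.9·0.64 = 403.776 sabins.
New total A_after = 686.390 sabins.
Reduction = 10 log₁₀(A_after/A_before) = 10 log₁₀(2.4287) = 3.9 dB.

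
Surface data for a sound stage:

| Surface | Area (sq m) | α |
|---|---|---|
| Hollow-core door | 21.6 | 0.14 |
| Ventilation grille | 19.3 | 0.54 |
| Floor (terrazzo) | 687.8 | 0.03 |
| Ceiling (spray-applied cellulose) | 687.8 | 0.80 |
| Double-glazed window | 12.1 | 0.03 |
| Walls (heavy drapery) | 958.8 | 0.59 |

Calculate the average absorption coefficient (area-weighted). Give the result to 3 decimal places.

0.482

Total surface area S = 2387.4 sq m.
Σ(Sᵢαᵢ) = 21.6·0.14 + 19.3·0.54 + 687.8·0.03 + 687.8·0.80 + 12.1·0.03 + 958.8·0.59 = 1150.375.
ᾱ = 1150.375 / 2387.4 = 0.482.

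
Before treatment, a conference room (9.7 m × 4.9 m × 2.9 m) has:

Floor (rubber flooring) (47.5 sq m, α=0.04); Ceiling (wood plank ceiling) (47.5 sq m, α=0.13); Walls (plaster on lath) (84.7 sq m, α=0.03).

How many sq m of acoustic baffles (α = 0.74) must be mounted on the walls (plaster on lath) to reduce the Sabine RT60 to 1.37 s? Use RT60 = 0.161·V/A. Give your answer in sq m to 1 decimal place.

7.9

Total absorption A₁ = 47.5*0.04 + 47.5*0.13 + 84.7*0.03
  = 1.900 + 6.175 + 2.541 = 10.616 sq m sabins.
V = 137.837 m³. Target absorption A₂ = 0.161 × 137.837 / 1.37 = 16.198 sabins.
Absorption to add: 16.198 − 10.616 = 5.582 sabins.
Each sq m of panel replacing the walls (plaster on lath) adds (0.74 − 0.03) = 0.71 sabins.
Area = ΔA/Δα = 5.582/0.71 = 7.9 sq m.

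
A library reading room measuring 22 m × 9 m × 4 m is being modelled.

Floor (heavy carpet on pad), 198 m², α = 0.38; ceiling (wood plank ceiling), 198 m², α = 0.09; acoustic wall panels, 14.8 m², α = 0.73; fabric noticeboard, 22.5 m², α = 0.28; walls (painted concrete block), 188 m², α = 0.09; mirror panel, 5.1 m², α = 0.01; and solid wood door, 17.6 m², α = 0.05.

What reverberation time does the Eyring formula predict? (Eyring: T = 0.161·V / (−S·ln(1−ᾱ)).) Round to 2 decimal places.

S = Σ Sᵢ = 644.0 m².
Absorption A = 198·0.38 + 198·0.09 + 14.8·0.73 + 22.5·0.28 + 188·0.09 + 5.1·0.01 + 17.6·0.05 = 128.015 sabins.
Mean coefficient ᾱ = A/S = 0.1988.
Eyring denominator: −S ln(1−ᾱ) = 142.739.
V = 22 × 9 × 4 = 792 m³.
RT60 = 0.161 × 792 / 142.739 = 0.89 s.

0.89 sec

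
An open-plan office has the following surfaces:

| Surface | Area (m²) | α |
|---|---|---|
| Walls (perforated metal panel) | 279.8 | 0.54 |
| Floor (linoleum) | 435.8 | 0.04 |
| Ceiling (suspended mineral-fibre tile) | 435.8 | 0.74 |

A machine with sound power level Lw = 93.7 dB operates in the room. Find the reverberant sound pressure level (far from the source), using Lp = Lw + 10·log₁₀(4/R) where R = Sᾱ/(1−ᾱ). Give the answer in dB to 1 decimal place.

A = 491.016 sabins; S = 1151.4 m².
ᾱ = 0.4265, so room constant R = A/(1−ᾱ) = 856.174 m².
Lp = Lw + 10 log₁₀(4/R) = 93.7 -23.31 = 70.4 dB.

70.4 dB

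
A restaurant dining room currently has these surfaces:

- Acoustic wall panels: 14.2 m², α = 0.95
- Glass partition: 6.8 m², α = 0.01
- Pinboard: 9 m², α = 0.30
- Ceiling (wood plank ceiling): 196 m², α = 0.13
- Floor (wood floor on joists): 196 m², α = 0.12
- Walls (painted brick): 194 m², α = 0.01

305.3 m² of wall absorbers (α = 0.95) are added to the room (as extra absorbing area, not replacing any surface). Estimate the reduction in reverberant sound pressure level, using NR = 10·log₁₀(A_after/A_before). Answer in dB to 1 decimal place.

Summing Sᵢαᵢ: 13.490 + 0.068 + 2.700 + 25.480 + 23.520 + 1.940 → A_before = 67.198 sabins.
Added absorption = 305.3 × 0.95 = 290.035 sabins.
New total A_after = 357.233 sabins.
NR = 10·log₁₀(357.233/67.198) = 7.3 dB.

7.3 dB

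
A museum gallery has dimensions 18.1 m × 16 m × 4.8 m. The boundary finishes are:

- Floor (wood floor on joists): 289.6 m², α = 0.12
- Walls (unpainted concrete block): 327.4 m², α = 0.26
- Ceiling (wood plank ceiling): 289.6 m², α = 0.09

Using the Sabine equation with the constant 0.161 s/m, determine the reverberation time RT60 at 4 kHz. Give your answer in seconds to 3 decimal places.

Equivalent absorption area: A = 289.6*0.12 + 327.4*0.26 + 289.6*0.09 = 145.940 m².
Volume V = 18.1 × 16 × 4.8 = 1390.08 m³.
RT60 = 0.161 · V / A = 0.161 × 1390.08 / 145.940 = 1.534 s.

1.534 s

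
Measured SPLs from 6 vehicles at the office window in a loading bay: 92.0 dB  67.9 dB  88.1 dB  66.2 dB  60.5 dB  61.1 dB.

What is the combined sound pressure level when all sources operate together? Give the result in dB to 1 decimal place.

93.5 dB

Sum in the linear (power) domain: Σ 10^(Lᵢ/10) = 10^(92.0/10) + 10^(67.9/10) + 10^(88.1/10) + 10^(66.2/10) + 10^(60.5/10) + 10^(61.1/10) = 2.243e+09.
Combined level = 10 log₁₀(2.243e+09) = 93.5 dB.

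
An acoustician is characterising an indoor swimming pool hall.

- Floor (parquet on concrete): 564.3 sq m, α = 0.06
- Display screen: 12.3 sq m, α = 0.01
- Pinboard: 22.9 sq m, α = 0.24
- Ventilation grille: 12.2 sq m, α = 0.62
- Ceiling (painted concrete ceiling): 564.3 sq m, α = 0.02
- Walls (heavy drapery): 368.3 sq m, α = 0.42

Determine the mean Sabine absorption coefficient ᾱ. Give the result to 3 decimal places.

S = Σ Sᵢ = 564.3 + 12.3 + 22.9 + 12.2 + 564.3 + 368.3 = 1544.3 sq m.
Σ(Sᵢαᵢ) = 564.3×0.06 + 12.3×0.01 + 22.9×0.24 + 12.2×0.62 + 564.3×0.02 + 368.3×0.42 = 213.013.
ᾱ = 213.013 / 1544.3 = 0.138.

0.138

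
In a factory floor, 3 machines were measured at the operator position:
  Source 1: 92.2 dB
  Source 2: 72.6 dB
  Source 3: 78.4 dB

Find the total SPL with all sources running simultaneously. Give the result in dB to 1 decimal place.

Σ 10^(Lᵢ/10) = 1.747e+09.
Back to dB: 10·log₁₀ Σ = 92.4 dB.

92.4 dB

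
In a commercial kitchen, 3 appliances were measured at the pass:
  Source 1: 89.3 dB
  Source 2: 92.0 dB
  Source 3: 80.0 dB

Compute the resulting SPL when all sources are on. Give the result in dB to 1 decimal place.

94.0 dB

Converting to relative power and adding: 10^(89.3/10) + 10^(92.0/10) + 10^(80.0/10) = 2.536e+09.
Combined level = 10 log₁₀(2.536e+09) = 94.0 dB.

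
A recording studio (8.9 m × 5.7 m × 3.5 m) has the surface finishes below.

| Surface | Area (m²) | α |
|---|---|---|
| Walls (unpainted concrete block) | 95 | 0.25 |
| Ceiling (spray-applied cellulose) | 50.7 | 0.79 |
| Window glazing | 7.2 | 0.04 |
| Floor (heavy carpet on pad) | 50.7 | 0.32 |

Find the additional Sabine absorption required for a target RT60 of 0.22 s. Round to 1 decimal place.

Equivalent absorption area: A₁ = 95*0.25 + 50.7*0.79 + 7.2*0.04 + 50.7*0.32 = 80.315 m².
Target A₂ = 0.161·177.555/0.22 = 129.938 sabins (V = 177.555 m³).
ΔA = A₂ − A₁ = 129.938 − 80.315 = 49.6 sabins.

49.6 sabins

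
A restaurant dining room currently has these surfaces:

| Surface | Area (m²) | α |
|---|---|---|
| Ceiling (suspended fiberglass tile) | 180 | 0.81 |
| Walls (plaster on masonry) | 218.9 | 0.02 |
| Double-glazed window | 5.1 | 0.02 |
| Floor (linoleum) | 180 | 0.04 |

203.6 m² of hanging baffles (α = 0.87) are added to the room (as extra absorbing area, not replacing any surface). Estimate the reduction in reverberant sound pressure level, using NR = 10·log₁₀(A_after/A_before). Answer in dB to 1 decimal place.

Total absorption A_before = 180×0.81 + 218.9×0.02 + 5.1×0.02 + 180×0.04
  = 145.800 + 4.378 + 0.102 + 7.200 = 157.480 m² sabins.
Treatment contributes 203.6·0.87 = 177.132 sabins.
A_after = 157.480 + 177.132 = 334.612 sabins.
Reduction = 10 log₁₀(A_after/A_before) = 10 log₁₀(2.1248) = 3.3 dB.

3.3 dB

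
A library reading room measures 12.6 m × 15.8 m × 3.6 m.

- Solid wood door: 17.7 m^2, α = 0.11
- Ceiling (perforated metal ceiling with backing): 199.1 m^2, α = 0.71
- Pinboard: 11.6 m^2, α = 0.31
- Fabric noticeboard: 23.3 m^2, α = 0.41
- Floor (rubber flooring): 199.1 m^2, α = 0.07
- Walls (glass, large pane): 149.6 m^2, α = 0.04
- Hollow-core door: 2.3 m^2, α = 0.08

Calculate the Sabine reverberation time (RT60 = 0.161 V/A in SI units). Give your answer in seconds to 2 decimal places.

Total absorption A = 17.7·0.11 + 199.1·0.71 + 11.6·0.31 + 23.3·0.41 + 199.1·0.07 + 149.6·0.04 + 2.3·0.08
  = 1.947 + 141.361 + 3.596 + 9.553 + 13.937 + 5.984 + 0.184 = 176.562 m^2 sabins.
V = 12.6·15.8·3.6 = 716.688 m³.
Sabine: RT60 = 0.161 × 716.688 / 176.562 = 0.65 s.

0.65 sec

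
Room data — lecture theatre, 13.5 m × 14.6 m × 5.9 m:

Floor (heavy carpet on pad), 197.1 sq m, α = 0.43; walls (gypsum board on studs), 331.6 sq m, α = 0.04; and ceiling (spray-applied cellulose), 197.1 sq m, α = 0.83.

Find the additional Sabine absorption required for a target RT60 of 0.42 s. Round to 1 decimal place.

184.2 sabins

Summing Sᵢαᵢ: 84.753 + 13.264 + 163.593 → A₁ = 261.610 sabins.
For T = 0.42 s, need A₂ = 0.161·V/T = 0.161·1162.89/0.42 = 445.775 sabins.
ΔA = A₂ − A₁ = 445.775 − 261.610 = 184.2 sabins.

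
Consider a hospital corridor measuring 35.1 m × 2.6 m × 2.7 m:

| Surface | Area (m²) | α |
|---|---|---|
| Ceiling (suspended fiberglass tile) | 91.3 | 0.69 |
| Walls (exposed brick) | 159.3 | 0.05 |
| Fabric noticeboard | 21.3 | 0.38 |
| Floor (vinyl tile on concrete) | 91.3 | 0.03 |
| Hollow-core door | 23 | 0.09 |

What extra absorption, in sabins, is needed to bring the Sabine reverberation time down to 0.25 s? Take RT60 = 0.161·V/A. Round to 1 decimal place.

74.8 sabins

Total absorption A₁ = 91.3×0.69 + 159.3×0.05 + 21.3×0.38 + 91.3×0.03 + 23×0.09
  = 62.997 + 7.965 + 8.094 + 2.739 + 2.070 = 83.865 m² sabins.
Target A₂ = 0.161·246.402/0.25 = 158.683 sabins (V = 246.402 m³).
Additional absorption ΔA = 158.683 − 83.865 = 74.8 sabins.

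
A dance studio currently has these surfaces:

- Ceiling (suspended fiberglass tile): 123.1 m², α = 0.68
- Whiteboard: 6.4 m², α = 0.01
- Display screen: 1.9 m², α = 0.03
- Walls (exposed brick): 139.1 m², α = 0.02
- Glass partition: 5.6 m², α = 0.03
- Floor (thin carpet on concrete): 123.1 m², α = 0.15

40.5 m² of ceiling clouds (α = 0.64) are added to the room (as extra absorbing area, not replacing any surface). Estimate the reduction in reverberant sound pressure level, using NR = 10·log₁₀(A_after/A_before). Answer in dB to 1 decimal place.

Total absorption A_before = 123.1*0.68 + 6.4*0.01 + 1.9*0.03 + 139.1*0.02 + 5.6*0.03 + 123.1*0.15
  = 83.708 + 0.064 + 0.057 + 2.782 + 0.168 + 18.465 = 105.244 m² sabins.
Added absorption = 40.5 × 0.64 = 25.920 sabins.
A_after = 105.244 + 25.920 = 131.164 sabins.
Reduction = 10 log₁₀(A_after/A_before) = 10 log₁₀(1.2463) = 1.0 dB.

1.0 dB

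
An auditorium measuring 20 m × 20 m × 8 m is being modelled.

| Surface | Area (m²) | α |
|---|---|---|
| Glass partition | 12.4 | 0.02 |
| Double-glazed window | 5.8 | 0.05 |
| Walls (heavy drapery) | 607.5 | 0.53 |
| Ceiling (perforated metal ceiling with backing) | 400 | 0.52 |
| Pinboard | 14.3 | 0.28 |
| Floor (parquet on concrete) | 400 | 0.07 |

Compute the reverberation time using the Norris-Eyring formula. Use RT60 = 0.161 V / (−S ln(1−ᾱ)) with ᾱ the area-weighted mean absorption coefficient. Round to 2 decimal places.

S = Σ Sᵢ = 1440.0 m².
Σ(Sᵢαᵢ) = 12.4·0.02 + 5.8·0.05 + 607.5·0.53 + 400·0.52 + 14.3·0.28 + 400·0.07 = 562.517.
Mean coefficient ᾱ = A/S = 0.3906.
Eyring denominator: −S ln(1−ᾱ) = 713.204.
V = 20 × 20 × 8 = 3200 m³.
RT60 = 0.161 × 3200 / 713.204 = 0.72 s.

0.72 sec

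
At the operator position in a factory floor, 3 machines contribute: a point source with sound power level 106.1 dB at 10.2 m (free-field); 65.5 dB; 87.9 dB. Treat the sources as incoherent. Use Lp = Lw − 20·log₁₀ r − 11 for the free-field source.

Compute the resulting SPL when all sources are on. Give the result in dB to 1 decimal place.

Source at 10.2 m: Lp = 106.1 − 20·log₁₀(10.2) − 11 = 74.9 dB.
Σ 10^(Lᵢ/10) = 6.51e+08.
Combined level = 10 log₁₀(6.51e+08) = 88.1 dB.

88.1 dB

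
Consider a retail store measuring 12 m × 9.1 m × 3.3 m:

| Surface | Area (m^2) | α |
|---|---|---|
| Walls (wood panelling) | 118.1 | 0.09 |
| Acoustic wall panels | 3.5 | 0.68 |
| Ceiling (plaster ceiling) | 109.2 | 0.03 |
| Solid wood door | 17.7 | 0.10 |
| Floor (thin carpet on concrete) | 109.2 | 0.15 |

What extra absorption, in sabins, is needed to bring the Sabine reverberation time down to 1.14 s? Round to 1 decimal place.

16.5 sabins

Summing Sᵢαᵢ: 10.629 + 2.380 + 3.276 + 1.770 + 16.380 → A₁ = 34.435 sabins.
Target A₂ = 0.161·360.36/1.14 = 50.893 sabins (V = 360.36 m³).
Additional absorption ΔA = 50.893 − 34.435 = 16.5 sabins.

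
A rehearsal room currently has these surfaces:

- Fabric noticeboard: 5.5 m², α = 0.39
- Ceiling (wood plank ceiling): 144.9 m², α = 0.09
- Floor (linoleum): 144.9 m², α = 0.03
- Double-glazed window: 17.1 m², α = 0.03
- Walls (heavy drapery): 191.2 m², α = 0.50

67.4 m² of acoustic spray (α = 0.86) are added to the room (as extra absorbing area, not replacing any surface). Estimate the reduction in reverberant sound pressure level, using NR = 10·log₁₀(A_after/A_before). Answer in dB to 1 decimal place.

1.8 dB

A_before = Σ Sᵢαᵢ = 5.5·0.39 + 144.9·0.09 + 144.9·0.03 + 17.1·0.03 + 191.2·0.50 = 115.646 sabins.
Treatment contributes 67.4·0.86 = 57.964 sabins.
New total A_after = 173.610 sabins.
NR = 10·log₁₀(173.610/115.646) = 1.8 dB.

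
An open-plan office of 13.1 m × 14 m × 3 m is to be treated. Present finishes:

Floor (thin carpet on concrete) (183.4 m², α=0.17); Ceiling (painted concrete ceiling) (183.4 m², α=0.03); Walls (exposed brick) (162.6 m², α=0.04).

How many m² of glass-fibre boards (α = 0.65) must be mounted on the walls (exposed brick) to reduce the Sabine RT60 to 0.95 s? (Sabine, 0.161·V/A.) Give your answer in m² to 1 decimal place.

82.1

Equivalent absorption area: A₁ = 183.4×0.17 + 183.4×0.03 + 162.6×0.04 = 43.184 m².
V = 550.2 m³. Target absorption A₂ = 0.161 × 550.2 / 0.95 = 93.244 sabins.
Absorption to add: 93.244 − 43.184 = 50.060 sabins.
Net gain per m²: Δα = 0.65 − 0.04 = 0.61.
Area = ΔA/Δα = 50.060/0.61 = 82.1 m².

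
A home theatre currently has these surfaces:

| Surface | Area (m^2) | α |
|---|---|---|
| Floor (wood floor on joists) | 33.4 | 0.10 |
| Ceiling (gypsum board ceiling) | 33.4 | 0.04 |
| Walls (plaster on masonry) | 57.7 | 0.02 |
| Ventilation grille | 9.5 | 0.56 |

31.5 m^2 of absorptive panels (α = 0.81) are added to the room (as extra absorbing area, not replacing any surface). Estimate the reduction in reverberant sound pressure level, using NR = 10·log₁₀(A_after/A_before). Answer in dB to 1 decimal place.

Total absorption A_before = 33.4×0.10 + 33.4×0.04 + 57.7×0.02 + 9.5×0.56
  = 3.340 + 1.336 + 1.154 + 5.320 = 11.150 m^2 sabins.
Added absorption = 31.5 × 0.81 = 25.515 sabins.
A_after = 11.150 + 25.515 = 36.665 sabins.
Reduction = 10 log₁₀(A_after/A_before) = 10 log₁₀(3.2883) = 5.2 dB.

5.2 dB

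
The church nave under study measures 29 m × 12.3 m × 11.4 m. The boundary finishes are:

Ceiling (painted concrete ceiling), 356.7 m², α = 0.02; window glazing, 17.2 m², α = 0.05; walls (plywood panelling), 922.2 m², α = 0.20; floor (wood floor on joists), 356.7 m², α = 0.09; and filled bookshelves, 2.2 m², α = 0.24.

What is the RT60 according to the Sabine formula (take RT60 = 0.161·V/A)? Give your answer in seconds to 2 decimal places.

Total absorption A = 356.7·0.02 + 17.2·0.05 + 922.2·0.20 + 356.7·0.09 + 2.2·0.24
  = 7.134 + 0.860 + 184.440 + 32.103 + 0.528 = 225.065 m² sabins.
Room volume: 4066.38 m³.
Sabine: RT60 = 0.161 × 4066.38 / 225.065 = 2.91 s.

2.91 s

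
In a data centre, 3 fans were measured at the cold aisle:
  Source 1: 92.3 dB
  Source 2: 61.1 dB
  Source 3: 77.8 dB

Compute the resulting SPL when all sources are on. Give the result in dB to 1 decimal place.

92.5 dB

Sum in the linear (power) domain: Σ 10^(Lᵢ/10) = 10^(92.3/10) + 10^(61.1/10) + 10^(77.8/10) = 1.76e+09.
Back to dB: 10·log₁₀ Σ = 92.5 dB.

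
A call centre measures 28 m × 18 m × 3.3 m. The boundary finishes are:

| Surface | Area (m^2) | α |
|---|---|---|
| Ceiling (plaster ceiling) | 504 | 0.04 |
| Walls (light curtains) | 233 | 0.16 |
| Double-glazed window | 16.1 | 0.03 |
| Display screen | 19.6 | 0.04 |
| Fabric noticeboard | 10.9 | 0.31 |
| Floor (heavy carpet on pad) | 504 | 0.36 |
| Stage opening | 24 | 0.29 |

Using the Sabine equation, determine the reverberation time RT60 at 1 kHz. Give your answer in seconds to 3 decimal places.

Summing Sᵢαᵢ: 20.160 + 37.280 + 0.483 + 0.784 + 3.379 + 181.440 + 6.960 → A = 250.486 sabins.
Volume V = 28 × 18 × 3.3 = 1663.2 m³.
RT60 = 0.161 · V / A = 0.161 × 1663.2 / 250.486 = 1.069 s.

1.069 s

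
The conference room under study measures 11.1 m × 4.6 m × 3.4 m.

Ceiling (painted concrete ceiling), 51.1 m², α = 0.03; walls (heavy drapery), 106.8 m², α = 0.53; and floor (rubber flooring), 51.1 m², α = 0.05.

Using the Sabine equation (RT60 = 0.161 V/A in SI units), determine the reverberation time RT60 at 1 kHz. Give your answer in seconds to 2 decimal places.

A = Σ Sᵢαᵢ = 51.1*0.03 + 106.8*0.53 + 51.1*0.05 = 60.692 sabins.
Volume V = 11.1 × 4.6 × 3.4 = 173.604 m³.
Sabine: RT60 = 0.161 × 173.604 / 60.692 = 0.46 s.

0.46 s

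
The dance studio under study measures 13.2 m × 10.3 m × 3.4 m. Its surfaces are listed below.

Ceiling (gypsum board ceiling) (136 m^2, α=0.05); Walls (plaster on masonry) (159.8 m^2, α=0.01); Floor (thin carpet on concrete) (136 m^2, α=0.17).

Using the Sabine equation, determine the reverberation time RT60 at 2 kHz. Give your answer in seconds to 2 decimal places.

2.36 seconds

Summing Sᵢαᵢ: 6.800 + 1.598 + 23.120 → A = 31.518 sabins.
Room volume: 462.264 m³.
T = 0.161 V/A = 0.161·462.264/31.518 = 2.36 s.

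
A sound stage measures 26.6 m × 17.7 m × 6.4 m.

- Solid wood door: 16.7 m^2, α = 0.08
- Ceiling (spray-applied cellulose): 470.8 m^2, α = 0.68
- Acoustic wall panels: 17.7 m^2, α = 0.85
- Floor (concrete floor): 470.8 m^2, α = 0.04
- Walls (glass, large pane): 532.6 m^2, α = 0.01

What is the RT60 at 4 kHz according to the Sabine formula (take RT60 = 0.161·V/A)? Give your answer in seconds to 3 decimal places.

1.345 s

Equivalent absorption area: A = 16.7*0.08 + 470.8*0.68 + 17.7*0.85 + 470.8*0.04 + 532.6*0.01 = 360.683 m^2.
Volume V = 26.6 × 17.7 × 6.4 = 3013.248 m³.
Sabine: RT60 = 0.161 × 3013.248 / 360.683 = 1.345 s.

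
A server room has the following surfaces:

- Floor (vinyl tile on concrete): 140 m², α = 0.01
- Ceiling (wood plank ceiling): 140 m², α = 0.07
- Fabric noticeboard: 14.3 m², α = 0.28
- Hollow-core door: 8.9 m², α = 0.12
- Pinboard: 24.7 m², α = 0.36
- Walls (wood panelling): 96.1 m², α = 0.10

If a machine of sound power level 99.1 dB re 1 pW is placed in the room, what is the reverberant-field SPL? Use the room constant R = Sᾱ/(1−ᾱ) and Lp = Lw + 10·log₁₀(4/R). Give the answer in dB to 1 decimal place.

89.3 dB

Σ(Sᵢαᵢ) = 140×0.01 + 140×0.07 + 14.3×0.28 + 8.9×0.12 + 24.7×0.36 + 96.1×0.10 = 34.774; total area S = 424.0 m².
ᾱ = 0.0820, so room constant R = A/(1−ᾱ) = 37.880 m².
Lp = Lw + 10 log₁₀(4/R) = 99.1 -9.76 = 89.3 dB.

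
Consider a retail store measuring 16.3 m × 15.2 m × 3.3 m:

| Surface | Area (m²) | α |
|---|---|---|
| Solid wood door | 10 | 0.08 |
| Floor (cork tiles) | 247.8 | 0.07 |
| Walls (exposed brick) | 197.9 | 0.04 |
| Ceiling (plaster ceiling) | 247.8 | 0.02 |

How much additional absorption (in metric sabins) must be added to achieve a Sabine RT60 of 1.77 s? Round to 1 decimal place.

Total absorption A₁ = 10×0.08 + 247.8×0.07 + 197.9×0.04 + 247.8×0.02
  = 0.800 + 17.346 + 7.916 + 4.956 = 31.018 m² sabins.
V = 817.608 m³. Required absorption A₂ = 0.161 × 817.608 / 1.77 = 74.370 sabins.
ΔA = A₂ − A₁ = 74.370 − 31.018 = 43.4 sabins.

43.4 sabins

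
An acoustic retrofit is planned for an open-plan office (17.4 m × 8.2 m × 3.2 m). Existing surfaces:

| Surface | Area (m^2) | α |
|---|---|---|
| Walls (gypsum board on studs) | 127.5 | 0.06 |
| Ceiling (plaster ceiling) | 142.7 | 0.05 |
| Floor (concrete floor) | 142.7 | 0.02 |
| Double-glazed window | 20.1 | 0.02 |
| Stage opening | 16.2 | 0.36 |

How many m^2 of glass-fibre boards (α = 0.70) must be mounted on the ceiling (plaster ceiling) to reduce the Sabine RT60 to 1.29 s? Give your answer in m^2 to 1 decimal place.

50.9

Equivalent absorption area: A₁ = 127.5*0.06 + 142.7*0.05 + 142.7*0.02 + 20.1*0.02 + 16.2*0.36 = 23.873 m^2.
Required A₂ = 0.161·456.576/1.29 = 56.984 sabins.
ΔA needed = 56.984 − 23.873 = 33.111 sabins.
Each m^2 of panel replacing the ceiling (plaster ceiling) adds (0.70 − 0.05) = 0.65 sabins.
Area = ΔA/Δα = 33.111/0.65 = 50.9 m^2.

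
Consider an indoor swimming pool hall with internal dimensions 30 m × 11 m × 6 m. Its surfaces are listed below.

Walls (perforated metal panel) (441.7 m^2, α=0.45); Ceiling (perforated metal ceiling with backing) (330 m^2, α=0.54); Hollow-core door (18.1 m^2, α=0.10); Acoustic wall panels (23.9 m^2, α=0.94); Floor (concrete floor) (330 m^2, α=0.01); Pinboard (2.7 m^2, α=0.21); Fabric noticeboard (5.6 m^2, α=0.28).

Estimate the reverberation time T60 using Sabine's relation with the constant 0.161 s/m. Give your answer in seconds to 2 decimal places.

0.78 s

A = Σ Sᵢαᵢ = 441.7×0.45 + 330×0.54 + 18.1×0.10 + 23.9×0.94 + 330×0.01 + 2.7×0.21 + 5.6×0.28 = 406.676 sabins.
Room volume: 1980 m³.
Sabine: RT60 = 0.161 × 1980 / 406.676 = 0.78 s.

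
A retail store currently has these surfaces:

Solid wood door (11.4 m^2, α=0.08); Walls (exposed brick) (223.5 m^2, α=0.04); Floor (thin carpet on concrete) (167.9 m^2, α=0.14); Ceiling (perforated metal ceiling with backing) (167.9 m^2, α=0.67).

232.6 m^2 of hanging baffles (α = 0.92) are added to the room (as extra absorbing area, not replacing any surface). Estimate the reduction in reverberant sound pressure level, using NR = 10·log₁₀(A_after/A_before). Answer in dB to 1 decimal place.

Summing Sᵢαᵢ: 0.912 + 8.940 + 23.506 + 112.493 → A_before = 145.851 sabins.
Treatment contributes 232.6·0.92 = 213.992 sabins.
New total A_after = 359.843 sabins.
Reduction = 10 log₁₀(A_after/A_before) = 10 log₁₀(2.4672) = 3.9 dB.

3.9 dB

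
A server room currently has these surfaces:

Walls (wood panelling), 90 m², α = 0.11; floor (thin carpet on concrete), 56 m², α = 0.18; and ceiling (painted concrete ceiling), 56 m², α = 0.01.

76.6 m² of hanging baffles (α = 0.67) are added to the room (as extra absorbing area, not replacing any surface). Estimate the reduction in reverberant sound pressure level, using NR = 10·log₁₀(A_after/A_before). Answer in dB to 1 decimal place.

A_before = Σ Sᵢαᵢ = 90·0.11 + 56·0.18 + 56·0.01 = 20.540 sabins.
Treatment contributes 76.6·0.67 = 51.322 sabins.
A_after = 20.540 + 51.322 = 71.862 sabins.
NR = 10·log₁₀(71.862/20.540) = 5.4 dB.

5.4 dB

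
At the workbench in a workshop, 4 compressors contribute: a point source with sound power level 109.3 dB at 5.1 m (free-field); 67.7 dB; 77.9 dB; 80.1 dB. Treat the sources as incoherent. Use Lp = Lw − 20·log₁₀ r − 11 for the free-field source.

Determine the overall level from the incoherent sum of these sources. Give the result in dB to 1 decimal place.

Source at 5.1 m: Lp = 109.3 − 20·log₁₀(5.1) − 11 = 84.1 dB.
Σ 10^(Lᵢ/10) = 4.269e+08.
Combined level = 10 log₁₀(4.269e+08) = 86.3 dB.

86.3 dB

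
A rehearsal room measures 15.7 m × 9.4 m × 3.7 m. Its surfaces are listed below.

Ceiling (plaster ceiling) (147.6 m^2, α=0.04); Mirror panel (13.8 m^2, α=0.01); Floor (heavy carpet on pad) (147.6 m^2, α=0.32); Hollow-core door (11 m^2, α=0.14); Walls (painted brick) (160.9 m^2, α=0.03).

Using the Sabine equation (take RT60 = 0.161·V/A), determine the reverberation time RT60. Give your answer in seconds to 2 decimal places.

1.47 s

Summing Sᵢαᵢ: 5.904 + 0.138 + 47.232 + 1.540 + 4.827 → A = 59.641 sabins.
Volume V = 15.7 × 9.4 × 3.7 = 546.046 m³.
T = 0.161 V/A = 0.161·546.046/59.641 = 1.47 s.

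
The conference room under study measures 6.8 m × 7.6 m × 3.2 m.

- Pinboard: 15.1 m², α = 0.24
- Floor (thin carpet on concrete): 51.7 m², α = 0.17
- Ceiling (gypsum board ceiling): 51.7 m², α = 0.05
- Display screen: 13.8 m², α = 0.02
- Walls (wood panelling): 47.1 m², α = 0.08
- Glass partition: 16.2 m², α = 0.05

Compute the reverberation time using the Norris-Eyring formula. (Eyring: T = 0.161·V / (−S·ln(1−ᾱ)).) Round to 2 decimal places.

S = Σ Sᵢ = 195.6 m².
Σ(Sᵢαᵢ) = 15.1×0.24 + 51.7×0.17 + 51.7×0.05 + 13.8×0.02 + 47.1×0.08 + 16.2×0.05 = 19.852.
Mean coefficient ᾱ = A/S = 0.1015.
−S·ln(1−ᾱ) = −195.6 × ln(1 − 0.1015) = 20.935.
V = 6.8 × 7.6 × 3.2 = 165.376 m³.
T = 0.161·V/[−S·ln(1−ᾱ)] = 0.161·165.376/20.935 = 1.27 s.

1.27 seconds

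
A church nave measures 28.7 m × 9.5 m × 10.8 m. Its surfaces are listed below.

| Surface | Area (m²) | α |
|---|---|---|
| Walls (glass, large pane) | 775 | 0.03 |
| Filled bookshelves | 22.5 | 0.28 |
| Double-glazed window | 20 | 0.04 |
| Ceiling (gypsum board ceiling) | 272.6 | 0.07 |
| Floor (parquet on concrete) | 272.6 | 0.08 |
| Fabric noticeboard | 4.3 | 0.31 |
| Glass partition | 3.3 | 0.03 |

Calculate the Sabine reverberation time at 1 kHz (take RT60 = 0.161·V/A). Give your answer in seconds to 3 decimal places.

6.524 s

Total absorption A = 775*0.03 + 22.5*0.28 + 20*0.04 + 272.6*0.07 + 272.6*0.08 + 4.3*0.31 + 3.3*0.03
  = 23.250 + 6.300 + 0.800 + 19.082 + 21.808 + 1.333 + 0.099 = 72.672 m² sabins.
V = 28.7·9.5·10.8 = 2944.62 m³.
Sabine: RT60 = 0.161 × 2944.62 / 72.672 = 6.524 s.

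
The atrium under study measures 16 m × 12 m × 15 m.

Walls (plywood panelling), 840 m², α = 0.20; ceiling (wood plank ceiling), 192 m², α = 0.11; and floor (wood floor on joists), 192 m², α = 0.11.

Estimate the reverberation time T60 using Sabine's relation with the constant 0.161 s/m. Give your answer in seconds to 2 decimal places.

2.21 sec

Equivalent absorption area: A = 840*0.20 + 192*0.11 + 192*0.11 = 210.240 m².
Volume V = 16 × 12 × 15 = 2880 m³.
RT60 = 0.161 · V / A = 0.161 × 2880 / 210.240 = 2.21 s.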